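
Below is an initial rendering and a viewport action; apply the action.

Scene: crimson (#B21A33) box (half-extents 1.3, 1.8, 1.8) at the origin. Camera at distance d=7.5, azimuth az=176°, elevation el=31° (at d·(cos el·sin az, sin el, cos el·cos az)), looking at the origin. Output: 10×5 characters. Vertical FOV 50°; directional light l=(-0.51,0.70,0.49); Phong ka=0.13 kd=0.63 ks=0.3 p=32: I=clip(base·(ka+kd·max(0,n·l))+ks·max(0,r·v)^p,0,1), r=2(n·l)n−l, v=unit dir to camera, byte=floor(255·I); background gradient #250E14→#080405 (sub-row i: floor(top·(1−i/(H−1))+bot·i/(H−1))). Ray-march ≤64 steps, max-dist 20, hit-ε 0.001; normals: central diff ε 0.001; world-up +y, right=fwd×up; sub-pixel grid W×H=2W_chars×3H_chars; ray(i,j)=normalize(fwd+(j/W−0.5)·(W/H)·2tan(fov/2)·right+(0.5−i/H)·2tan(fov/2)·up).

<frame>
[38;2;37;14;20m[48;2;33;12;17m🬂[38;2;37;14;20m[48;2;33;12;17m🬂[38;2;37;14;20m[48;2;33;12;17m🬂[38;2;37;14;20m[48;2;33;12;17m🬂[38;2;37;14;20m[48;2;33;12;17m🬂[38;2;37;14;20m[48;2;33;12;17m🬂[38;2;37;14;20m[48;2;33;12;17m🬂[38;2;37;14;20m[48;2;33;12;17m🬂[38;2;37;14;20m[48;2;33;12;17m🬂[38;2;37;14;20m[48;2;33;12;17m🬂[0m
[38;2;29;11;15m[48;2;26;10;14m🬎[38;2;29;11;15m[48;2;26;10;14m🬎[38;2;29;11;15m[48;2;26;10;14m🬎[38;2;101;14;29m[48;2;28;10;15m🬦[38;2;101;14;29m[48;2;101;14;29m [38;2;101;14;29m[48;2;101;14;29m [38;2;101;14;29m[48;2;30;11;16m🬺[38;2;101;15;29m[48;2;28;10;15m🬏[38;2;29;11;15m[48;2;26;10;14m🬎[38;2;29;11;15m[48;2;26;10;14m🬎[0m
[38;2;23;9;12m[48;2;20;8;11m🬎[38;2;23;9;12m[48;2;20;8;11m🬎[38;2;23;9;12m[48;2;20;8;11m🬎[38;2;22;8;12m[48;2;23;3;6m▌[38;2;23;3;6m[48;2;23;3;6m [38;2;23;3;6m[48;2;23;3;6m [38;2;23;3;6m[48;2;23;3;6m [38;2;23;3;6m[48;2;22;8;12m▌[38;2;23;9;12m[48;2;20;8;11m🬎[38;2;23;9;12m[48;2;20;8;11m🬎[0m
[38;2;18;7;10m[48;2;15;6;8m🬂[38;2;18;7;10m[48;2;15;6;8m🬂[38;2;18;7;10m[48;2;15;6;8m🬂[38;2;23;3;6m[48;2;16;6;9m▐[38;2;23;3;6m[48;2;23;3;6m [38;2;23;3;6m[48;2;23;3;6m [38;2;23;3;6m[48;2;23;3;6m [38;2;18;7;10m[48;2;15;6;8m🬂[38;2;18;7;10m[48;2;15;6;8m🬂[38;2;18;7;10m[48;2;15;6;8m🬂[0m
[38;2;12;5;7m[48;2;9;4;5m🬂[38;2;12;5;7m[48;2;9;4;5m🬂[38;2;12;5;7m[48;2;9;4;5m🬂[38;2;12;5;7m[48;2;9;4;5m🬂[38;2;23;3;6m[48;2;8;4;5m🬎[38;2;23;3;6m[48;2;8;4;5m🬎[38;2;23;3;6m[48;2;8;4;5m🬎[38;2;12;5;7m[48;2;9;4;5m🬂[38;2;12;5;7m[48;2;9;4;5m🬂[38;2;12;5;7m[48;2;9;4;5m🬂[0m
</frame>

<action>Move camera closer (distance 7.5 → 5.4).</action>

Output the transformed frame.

<frame>
[38;2;37;14;20m[48;2;33;12;17m🬂[38;2;37;14;20m[48;2;33;12;17m🬂[38;2;37;14;20m[48;2;33;12;17m🬂[38;2;36;13;19m[48;2;101;14;29m🬆[38;2;37;14;20m[48;2;101;14;29m🬂[38;2;37;14;20m[48;2;101;14;29m🬂[38;2;37;14;20m[48;2;101;14;29m🬂[38;2;101;14;29m[48;2;34;13;18m🬏[38;2;37;14;20m[48;2;33;12;17m🬂[38;2;37;14;20m[48;2;33;12;17m🬂[0m
[38;2;29;11;15m[48;2;26;10;14m🬎[38;2;29;11;15m[48;2;26;10;14m🬎[38;2;101;14;29m[48;2;25;5;9m🬍[38;2;101;14;29m[48;2;23;3;6m🬎[38;2;101;14;29m[48;2;23;3;6m🬎[38;2;101;14;29m[48;2;23;3;6m🬎[38;2;101;14;29m[48;2;23;3;6m🬎[38;2;101;14;29m[48;2;23;3;6m🬎[38;2;101;14;29m[48;2;24;4;8m🬀[38;2;29;11;15m[48;2;26;10;14m🬎[0m
[38;2;23;9;12m[48;2;20;8;11m🬎[38;2;23;9;12m[48;2;20;8;11m🬎[38;2;23;3;6m[48;2;20;8;11m🬬[38;2;23;3;6m[48;2;23;3;6m [38;2;23;3;6m[48;2;23;3;6m [38;2;23;3;6m[48;2;23;3;6m [38;2;23;3;6m[48;2;23;3;6m [38;2;23;3;6m[48;2;23;3;6m [38;2;23;3;6m[48;2;21;8;11m🬕[38;2;23;9;12m[48;2;20;8;11m🬎[0m
[38;2;18;7;10m[48;2;15;6;8m🬂[38;2;18;7;10m[48;2;15;6;8m🬂[38;2;23;3;6m[48;2;16;6;9m▐[38;2;23;3;6m[48;2;23;3;6m [38;2;23;3;6m[48;2;23;3;6m [38;2;23;3;6m[48;2;23;3;6m [38;2;23;3;6m[48;2;23;3;6m [38;2;23;3;6m[48;2;23;3;6m [38;2;23;3;6m[48;2;15;6;8m🬄[38;2;18;7;10m[48;2;15;6;8m🬂[0m
[38;2;12;5;7m[48;2;9;4;5m🬂[38;2;12;5;7m[48;2;9;4;5m🬂[38;2;12;5;7m[48;2;9;4;5m🬂[38;2;23;3;6m[48;2;23;3;6m [38;2;23;3;6m[48;2;23;3;6m [38;2;23;3;6m[48;2;23;3;6m [38;2;23;3;6m[48;2;23;3;6m [38;2;23;3;6m[48;2;23;3;6m [38;2;12;5;7m[48;2;9;4;5m🬂[38;2;12;5;7m[48;2;9;4;5m🬂[0m
</frame>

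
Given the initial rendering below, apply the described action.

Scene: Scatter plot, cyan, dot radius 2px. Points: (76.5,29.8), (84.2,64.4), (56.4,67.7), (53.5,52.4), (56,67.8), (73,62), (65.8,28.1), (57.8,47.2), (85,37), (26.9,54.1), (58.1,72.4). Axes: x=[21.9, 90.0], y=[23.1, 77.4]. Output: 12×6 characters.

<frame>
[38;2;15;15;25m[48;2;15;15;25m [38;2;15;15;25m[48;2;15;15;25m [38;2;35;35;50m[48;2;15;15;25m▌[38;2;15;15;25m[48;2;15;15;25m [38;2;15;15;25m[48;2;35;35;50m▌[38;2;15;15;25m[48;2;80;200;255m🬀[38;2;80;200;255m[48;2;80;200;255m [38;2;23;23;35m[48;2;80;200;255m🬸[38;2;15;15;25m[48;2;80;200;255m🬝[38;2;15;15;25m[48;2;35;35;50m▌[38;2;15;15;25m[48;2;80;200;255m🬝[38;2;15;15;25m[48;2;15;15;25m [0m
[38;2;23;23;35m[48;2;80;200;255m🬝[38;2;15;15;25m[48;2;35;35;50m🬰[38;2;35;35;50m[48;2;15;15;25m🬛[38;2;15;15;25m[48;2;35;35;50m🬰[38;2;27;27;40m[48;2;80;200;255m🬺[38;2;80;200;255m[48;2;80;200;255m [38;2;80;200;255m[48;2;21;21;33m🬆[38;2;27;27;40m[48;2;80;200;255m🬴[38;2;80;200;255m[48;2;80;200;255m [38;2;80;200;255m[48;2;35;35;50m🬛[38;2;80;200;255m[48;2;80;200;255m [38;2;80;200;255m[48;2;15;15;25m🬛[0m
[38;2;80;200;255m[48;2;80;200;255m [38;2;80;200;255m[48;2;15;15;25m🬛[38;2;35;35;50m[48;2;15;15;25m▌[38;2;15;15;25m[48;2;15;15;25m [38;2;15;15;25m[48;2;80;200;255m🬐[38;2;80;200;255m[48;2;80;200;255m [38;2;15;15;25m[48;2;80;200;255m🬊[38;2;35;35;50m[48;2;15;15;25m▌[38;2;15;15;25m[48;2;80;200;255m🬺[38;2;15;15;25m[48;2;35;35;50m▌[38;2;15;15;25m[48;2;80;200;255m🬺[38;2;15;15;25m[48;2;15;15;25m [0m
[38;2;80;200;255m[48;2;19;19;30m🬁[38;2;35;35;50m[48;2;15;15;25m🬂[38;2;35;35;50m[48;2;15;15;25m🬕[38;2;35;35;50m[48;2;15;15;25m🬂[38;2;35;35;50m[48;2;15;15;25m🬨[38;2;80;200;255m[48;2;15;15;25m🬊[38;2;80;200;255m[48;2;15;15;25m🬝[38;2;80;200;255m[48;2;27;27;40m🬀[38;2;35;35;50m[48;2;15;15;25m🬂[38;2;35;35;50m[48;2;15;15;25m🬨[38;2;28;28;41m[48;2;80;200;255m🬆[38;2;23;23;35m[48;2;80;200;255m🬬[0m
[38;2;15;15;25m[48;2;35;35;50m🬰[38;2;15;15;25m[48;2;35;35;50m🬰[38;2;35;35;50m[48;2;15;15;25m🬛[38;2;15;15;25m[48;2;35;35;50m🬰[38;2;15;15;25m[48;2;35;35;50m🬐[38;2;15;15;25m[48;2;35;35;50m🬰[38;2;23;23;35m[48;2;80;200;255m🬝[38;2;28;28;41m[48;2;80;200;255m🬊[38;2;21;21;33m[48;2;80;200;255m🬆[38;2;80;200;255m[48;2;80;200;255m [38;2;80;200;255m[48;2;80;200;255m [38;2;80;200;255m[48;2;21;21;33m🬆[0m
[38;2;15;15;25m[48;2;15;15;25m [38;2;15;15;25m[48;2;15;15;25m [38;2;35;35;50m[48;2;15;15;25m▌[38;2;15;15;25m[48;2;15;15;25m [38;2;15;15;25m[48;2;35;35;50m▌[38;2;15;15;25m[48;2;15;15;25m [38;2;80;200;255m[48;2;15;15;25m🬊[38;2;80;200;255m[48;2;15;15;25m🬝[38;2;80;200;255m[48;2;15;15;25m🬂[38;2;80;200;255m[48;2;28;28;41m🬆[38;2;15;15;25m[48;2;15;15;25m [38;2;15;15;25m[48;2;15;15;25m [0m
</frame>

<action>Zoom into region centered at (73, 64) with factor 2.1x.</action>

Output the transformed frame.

<frame>
[38;2;80;200;255m[48;2;15;15;25m🬺[38;2;15;15;25m[48;2;80;200;255m🬬[38;2;35;35;50m[48;2;15;15;25m▌[38;2;15;15;25m[48;2;15;15;25m [38;2;15;15;25m[48;2;35;35;50m▌[38;2;15;15;25m[48;2;15;15;25m [38;2;15;15;25m[48;2;15;15;25m [38;2;35;35;50m[48;2;15;15;25m▌[38;2;15;15;25m[48;2;15;15;25m [38;2;15;15;25m[48;2;35;35;50m▌[38;2;15;15;25m[48;2;15;15;25m [38;2;15;15;25m[48;2;15;15;25m [0m
[38;2;80;200;255m[48;2;35;35;50m🬴[38;2;15;15;25m[48;2;35;35;50m🬰[38;2;35;35;50m[48;2;15;15;25m🬛[38;2;15;15;25m[48;2;35;35;50m🬰[38;2;15;15;25m[48;2;35;35;50m🬐[38;2;15;15;25m[48;2;35;35;50m🬰[38;2;15;15;25m[48;2;35;35;50m🬰[38;2;35;35;50m[48;2;15;15;25m🬛[38;2;15;15;25m[48;2;35;35;50m🬰[38;2;15;15;25m[48;2;35;35;50m🬐[38;2;15;15;25m[48;2;35;35;50m🬰[38;2;15;15;25m[48;2;35;35;50m🬰[0m
[38;2;80;200;255m[48;2;15;15;25m🬝[38;2;80;200;255m[48;2;15;15;25m🬀[38;2;35;35;50m[48;2;15;15;25m▌[38;2;15;15;25m[48;2;15;15;25m [38;2;15;15;25m[48;2;35;35;50m▌[38;2;15;15;25m[48;2;80;200;255m🬆[38;2;15;15;25m[48;2;80;200;255m🬬[38;2;35;35;50m[48;2;15;15;25m▌[38;2;15;15;25m[48;2;80;200;255m🬝[38;2;15;15;25m[48;2;80;200;255m🬀[38;2;15;15;25m[48;2;80;200;255m🬊[38;2;15;15;25m[48;2;15;15;25m [0m
[38;2;35;35;50m[48;2;15;15;25m🬂[38;2;35;35;50m[48;2;15;15;25m🬂[38;2;35;35;50m[48;2;15;15;25m🬕[38;2;35;35;50m[48;2;15;15;25m🬂[38;2;80;200;255m[48;2;27;27;40m🬁[38;2;80;200;255m[48;2;15;15;25m🬬[38;2;80;200;255m[48;2;15;15;25m🬆[38;2;35;35;50m[48;2;15;15;25m🬕[38;2;35;35;50m[48;2;15;15;25m🬂[38;2;80;200;255m[48;2;21;21;33m🬊[38;2;80;200;255m[48;2;19;19;30m🬀[38;2;35;35;50m[48;2;15;15;25m🬂[0m
[38;2;15;15;25m[48;2;35;35;50m🬰[38;2;15;15;25m[48;2;35;35;50m🬰[38;2;35;35;50m[48;2;15;15;25m🬛[38;2;15;15;25m[48;2;35;35;50m🬰[38;2;15;15;25m[48;2;35;35;50m🬐[38;2;15;15;25m[48;2;35;35;50m🬰[38;2;15;15;25m[48;2;35;35;50m🬰[38;2;35;35;50m[48;2;15;15;25m🬛[38;2;15;15;25m[48;2;35;35;50m🬰[38;2;15;15;25m[48;2;35;35;50m🬐[38;2;15;15;25m[48;2;35;35;50m🬰[38;2;15;15;25m[48;2;35;35;50m🬰[0m
[38;2;15;15;25m[48;2;15;15;25m [38;2;15;15;25m[48;2;15;15;25m [38;2;35;35;50m[48;2;15;15;25m▌[38;2;15;15;25m[48;2;15;15;25m [38;2;15;15;25m[48;2;35;35;50m▌[38;2;15;15;25m[48;2;15;15;25m [38;2;15;15;25m[48;2;15;15;25m [38;2;35;35;50m[48;2;15;15;25m▌[38;2;15;15;25m[48;2;15;15;25m [38;2;15;15;25m[48;2;35;35;50m▌[38;2;15;15;25m[48;2;15;15;25m [38;2;15;15;25m[48;2;15;15;25m [0m
</frame>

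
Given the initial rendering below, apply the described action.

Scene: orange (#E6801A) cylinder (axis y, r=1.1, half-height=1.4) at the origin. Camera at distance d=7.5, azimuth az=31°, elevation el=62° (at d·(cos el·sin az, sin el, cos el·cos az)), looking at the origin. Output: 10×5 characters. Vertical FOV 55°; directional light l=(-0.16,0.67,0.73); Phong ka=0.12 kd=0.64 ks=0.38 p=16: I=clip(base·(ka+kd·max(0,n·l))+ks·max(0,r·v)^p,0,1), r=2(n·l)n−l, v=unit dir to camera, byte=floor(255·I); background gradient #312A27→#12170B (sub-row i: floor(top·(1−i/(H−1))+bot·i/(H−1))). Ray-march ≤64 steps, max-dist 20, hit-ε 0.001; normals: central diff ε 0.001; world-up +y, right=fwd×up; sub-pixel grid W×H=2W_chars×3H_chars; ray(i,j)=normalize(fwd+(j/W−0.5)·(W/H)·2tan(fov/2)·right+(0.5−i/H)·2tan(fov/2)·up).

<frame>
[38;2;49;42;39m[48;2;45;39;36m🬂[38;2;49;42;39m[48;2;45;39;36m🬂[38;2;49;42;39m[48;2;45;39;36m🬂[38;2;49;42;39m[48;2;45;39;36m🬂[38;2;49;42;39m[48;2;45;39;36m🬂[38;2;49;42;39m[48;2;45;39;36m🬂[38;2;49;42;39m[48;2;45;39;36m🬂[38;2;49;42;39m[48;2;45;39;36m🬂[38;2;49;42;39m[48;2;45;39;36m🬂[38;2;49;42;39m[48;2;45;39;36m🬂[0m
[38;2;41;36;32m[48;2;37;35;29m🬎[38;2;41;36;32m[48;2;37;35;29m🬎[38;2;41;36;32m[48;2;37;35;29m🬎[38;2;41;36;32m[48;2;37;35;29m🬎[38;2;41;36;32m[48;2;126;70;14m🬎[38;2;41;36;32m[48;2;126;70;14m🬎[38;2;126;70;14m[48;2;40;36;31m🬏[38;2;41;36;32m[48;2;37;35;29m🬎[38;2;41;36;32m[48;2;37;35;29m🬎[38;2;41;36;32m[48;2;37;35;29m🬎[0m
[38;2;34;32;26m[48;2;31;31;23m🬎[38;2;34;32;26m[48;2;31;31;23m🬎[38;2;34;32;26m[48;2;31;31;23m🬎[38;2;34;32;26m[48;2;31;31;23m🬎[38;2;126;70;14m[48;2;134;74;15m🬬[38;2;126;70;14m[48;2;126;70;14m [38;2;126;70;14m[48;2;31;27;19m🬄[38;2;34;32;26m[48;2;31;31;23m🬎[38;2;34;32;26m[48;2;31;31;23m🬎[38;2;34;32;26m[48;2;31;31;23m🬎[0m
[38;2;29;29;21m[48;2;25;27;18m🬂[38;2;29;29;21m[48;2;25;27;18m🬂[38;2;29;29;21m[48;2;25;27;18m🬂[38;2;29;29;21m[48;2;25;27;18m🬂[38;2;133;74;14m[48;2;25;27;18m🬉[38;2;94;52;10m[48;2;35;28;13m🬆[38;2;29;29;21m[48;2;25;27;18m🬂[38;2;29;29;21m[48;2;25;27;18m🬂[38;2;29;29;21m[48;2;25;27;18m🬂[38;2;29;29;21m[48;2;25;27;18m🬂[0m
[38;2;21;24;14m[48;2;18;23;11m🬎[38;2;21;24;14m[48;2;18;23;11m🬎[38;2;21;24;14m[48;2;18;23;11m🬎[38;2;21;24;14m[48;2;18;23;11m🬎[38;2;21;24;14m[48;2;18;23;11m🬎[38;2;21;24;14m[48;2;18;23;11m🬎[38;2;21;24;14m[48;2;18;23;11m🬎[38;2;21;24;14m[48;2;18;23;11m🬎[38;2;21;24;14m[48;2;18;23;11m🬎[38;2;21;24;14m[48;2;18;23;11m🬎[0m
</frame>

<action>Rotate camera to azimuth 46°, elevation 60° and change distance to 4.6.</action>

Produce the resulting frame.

<frame>
[38;2;49;42;39m[48;2;45;39;36m🬂[38;2;49;42;39m[48;2;45;39;36m🬂[38;2;49;42;39m[48;2;45;39;36m🬂[38;2;49;42;39m[48;2;45;39;36m🬂[38;2;47;41;38m[48;2;126;70;14m🬎[38;2;47;41;38m[48;2;126;70;14m🬎[38;2;126;70;14m[48;2;46;40;37m🬏[38;2;49;42;39m[48;2;45;39;36m🬂[38;2;49;42;39m[48;2;45;39;36m🬂[38;2;49;42;39m[48;2;45;39;36m🬂[0m
[38;2;41;36;32m[48;2;37;35;29m🬎[38;2;41;36;32m[48;2;37;35;29m🬎[38;2;41;36;32m[48;2;37;35;29m🬎[38;2;42;37;33m[48;2;126;70;14m🬀[38;2;126;70;14m[48;2;126;70;14m [38;2;126;70;14m[48;2;126;70;14m [38;2;126;70;14m[48;2;126;70;14m [38;2;126;70;14m[48;2;40;36;31m🬓[38;2;41;36;32m[48;2;37;35;29m🬎[38;2;41;36;32m[48;2;37;35;29m🬎[0m
[38;2;34;32;26m[48;2;31;31;23m🬎[38;2;34;32;26m[48;2;31;31;23m🬎[38;2;34;32;26m[48;2;31;31;23m🬎[38;2;31;31;23m[48;2;126;70;14m🬏[38;2;126;70;14m[48;2;126;70;14m [38;2;126;70;14m[48;2;126;70;14m [38;2;126;70;14m[48;2;27;15;3m🬝[38;2;126;70;14m[48;2;32;31;24m🬄[38;2;34;32;26m[48;2;31;31;23m🬎[38;2;34;32;26m[48;2;31;31;23m🬎[0m
[38;2;29;29;21m[48;2;25;27;18m🬂[38;2;29;29;21m[48;2;25;27;18m🬂[38;2;29;29;21m[48;2;25;27;18m🬂[38;2;134;74;15m[48;2;25;27;18m🬁[38;2;104;58;11m[48;2;123;68;13m▐[38;2;85;47;9m[48;2;62;34;6m▌[38;2;32;18;3m[48;2;25;27;18m🬕[38;2;29;29;21m[48;2;25;27;18m🬂[38;2;29;29;21m[48;2;25;27;18m🬂[38;2;29;29;21m[48;2;25;27;18m🬂[0m
[38;2;21;24;14m[48;2;18;23;11m🬎[38;2;21;24;14m[48;2;18;23;11m🬎[38;2;21;24;14m[48;2;18;23;11m🬎[38;2;21;24;14m[48;2;18;23;11m🬎[38;2;21;24;14m[48;2;18;23;11m🬎[38;2;85;47;9m[48;2;19;23;12m🬀[38;2;21;24;14m[48;2;18;23;11m🬎[38;2;21;24;14m[48;2;18;23;11m🬎[38;2;21;24;14m[48;2;18;23;11m🬎[38;2;21;24;14m[48;2;18;23;11m🬎[0m
</frame>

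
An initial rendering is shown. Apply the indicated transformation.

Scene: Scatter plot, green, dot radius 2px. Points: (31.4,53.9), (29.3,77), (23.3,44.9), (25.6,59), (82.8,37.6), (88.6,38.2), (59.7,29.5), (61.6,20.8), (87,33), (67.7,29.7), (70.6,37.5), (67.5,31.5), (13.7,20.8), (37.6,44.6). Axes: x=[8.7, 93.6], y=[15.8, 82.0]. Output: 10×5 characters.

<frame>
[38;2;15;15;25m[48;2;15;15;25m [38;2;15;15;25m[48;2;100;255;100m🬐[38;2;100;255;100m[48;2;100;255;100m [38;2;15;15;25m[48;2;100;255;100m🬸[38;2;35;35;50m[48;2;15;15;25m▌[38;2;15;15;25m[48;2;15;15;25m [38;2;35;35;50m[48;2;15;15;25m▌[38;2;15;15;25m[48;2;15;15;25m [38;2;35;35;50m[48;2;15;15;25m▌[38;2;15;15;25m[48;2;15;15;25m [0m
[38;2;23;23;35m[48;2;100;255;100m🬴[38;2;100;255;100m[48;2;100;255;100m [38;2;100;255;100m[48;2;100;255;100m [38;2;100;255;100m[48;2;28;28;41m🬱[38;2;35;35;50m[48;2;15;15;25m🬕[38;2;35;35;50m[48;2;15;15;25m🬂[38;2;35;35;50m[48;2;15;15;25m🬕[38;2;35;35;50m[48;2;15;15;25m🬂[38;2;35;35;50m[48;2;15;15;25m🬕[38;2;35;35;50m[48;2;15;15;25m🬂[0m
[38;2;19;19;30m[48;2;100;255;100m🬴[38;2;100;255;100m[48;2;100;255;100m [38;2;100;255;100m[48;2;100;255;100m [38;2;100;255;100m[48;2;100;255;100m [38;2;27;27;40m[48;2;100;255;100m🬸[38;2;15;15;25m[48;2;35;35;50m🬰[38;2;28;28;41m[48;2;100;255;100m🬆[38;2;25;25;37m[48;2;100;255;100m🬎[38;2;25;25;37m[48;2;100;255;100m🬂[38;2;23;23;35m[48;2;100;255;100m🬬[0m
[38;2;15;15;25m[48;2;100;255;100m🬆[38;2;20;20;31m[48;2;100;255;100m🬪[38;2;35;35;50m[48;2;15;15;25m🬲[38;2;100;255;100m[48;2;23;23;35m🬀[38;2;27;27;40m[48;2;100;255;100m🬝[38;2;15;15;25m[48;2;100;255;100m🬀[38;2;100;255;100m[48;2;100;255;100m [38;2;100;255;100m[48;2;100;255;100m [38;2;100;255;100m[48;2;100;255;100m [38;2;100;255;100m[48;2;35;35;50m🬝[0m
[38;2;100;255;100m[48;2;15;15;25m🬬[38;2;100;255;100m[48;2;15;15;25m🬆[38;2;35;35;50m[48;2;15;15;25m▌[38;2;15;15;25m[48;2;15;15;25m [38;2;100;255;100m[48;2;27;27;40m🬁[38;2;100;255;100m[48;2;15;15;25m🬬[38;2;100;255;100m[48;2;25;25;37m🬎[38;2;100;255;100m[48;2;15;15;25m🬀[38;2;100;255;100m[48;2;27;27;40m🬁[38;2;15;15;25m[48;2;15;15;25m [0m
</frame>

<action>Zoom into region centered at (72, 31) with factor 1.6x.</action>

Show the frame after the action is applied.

<frame>
[38;2;15;15;25m[48;2;15;15;25m [38;2;15;15;25m[48;2;15;15;25m [38;2;35;35;50m[48;2;15;15;25m▌[38;2;15;15;25m[48;2;15;15;25m [38;2;23;23;35m[48;2;100;255;100m🬬[38;2;15;15;25m[48;2;15;15;25m [38;2;27;27;40m[48;2;100;255;100m🬝[38;2;15;15;25m[48;2;100;255;100m🬝[38;2;35;35;50m[48;2;15;15;25m▌[38;2;15;15;25m[48;2;15;15;25m [0m
[38;2;35;35;50m[48;2;15;15;25m🬂[38;2;35;35;50m[48;2;15;15;25m🬂[38;2;31;31;45m[48;2;100;255;100m🬝[38;2;35;35;50m[48;2;100;255;100m🬀[38;2;100;255;100m[48;2;100;255;100m [38;2;100;255;100m[48;2;25;25;37m🬋[38;2;100;255;100m[48;2;100;255;100m [38;2;100;255;100m[48;2;100;255;100m [38;2;100;255;100m[48;2;25;25;37m🬛[38;2;35;35;50m[48;2;15;15;25m🬂[0m
[38;2;15;15;25m[48;2;35;35;50m🬰[38;2;19;19;30m[48;2;100;255;100m🬴[38;2;100;255;100m[48;2;100;255;100m [38;2;100;255;100m[48;2;100;255;100m [38;2;100;255;100m[48;2;15;15;25m🬝[38;2;15;15;25m[48;2;35;35;50m🬰[38;2;100;255;100m[48;2;28;28;41m🬊[38;2;100;255;100m[48;2;15;15;25m🬝[38;2;100;255;100m[48;2;27;27;40m🬀[38;2;15;15;25m[48;2;35;35;50m🬰[0m
[38;2;15;15;25m[48;2;35;35;50m🬎[38;2;23;23;35m[48;2;100;255;100m🬴[38;2;100;255;100m[48;2;100;255;100m [38;2;100;255;100m[48;2;35;35;50m🬝[38;2;35;35;50m[48;2;15;15;25m🬲[38;2;15;15;25m[48;2;35;35;50m🬎[38;2;35;35;50m[48;2;15;15;25m🬲[38;2;15;15;25m[48;2;35;35;50m🬎[38;2;35;35;50m[48;2;15;15;25m🬲[38;2;15;15;25m[48;2;35;35;50m🬎[0m
[38;2;15;15;25m[48;2;15;15;25m [38;2;15;15;25m[48;2;15;15;25m [38;2;100;255;100m[48;2;27;27;40m🬁[38;2;15;15;25m[48;2;15;15;25m [38;2;35;35;50m[48;2;15;15;25m▌[38;2;15;15;25m[48;2;15;15;25m [38;2;35;35;50m[48;2;15;15;25m▌[38;2;15;15;25m[48;2;15;15;25m [38;2;35;35;50m[48;2;15;15;25m▌[38;2;15;15;25m[48;2;15;15;25m [0m
</frame>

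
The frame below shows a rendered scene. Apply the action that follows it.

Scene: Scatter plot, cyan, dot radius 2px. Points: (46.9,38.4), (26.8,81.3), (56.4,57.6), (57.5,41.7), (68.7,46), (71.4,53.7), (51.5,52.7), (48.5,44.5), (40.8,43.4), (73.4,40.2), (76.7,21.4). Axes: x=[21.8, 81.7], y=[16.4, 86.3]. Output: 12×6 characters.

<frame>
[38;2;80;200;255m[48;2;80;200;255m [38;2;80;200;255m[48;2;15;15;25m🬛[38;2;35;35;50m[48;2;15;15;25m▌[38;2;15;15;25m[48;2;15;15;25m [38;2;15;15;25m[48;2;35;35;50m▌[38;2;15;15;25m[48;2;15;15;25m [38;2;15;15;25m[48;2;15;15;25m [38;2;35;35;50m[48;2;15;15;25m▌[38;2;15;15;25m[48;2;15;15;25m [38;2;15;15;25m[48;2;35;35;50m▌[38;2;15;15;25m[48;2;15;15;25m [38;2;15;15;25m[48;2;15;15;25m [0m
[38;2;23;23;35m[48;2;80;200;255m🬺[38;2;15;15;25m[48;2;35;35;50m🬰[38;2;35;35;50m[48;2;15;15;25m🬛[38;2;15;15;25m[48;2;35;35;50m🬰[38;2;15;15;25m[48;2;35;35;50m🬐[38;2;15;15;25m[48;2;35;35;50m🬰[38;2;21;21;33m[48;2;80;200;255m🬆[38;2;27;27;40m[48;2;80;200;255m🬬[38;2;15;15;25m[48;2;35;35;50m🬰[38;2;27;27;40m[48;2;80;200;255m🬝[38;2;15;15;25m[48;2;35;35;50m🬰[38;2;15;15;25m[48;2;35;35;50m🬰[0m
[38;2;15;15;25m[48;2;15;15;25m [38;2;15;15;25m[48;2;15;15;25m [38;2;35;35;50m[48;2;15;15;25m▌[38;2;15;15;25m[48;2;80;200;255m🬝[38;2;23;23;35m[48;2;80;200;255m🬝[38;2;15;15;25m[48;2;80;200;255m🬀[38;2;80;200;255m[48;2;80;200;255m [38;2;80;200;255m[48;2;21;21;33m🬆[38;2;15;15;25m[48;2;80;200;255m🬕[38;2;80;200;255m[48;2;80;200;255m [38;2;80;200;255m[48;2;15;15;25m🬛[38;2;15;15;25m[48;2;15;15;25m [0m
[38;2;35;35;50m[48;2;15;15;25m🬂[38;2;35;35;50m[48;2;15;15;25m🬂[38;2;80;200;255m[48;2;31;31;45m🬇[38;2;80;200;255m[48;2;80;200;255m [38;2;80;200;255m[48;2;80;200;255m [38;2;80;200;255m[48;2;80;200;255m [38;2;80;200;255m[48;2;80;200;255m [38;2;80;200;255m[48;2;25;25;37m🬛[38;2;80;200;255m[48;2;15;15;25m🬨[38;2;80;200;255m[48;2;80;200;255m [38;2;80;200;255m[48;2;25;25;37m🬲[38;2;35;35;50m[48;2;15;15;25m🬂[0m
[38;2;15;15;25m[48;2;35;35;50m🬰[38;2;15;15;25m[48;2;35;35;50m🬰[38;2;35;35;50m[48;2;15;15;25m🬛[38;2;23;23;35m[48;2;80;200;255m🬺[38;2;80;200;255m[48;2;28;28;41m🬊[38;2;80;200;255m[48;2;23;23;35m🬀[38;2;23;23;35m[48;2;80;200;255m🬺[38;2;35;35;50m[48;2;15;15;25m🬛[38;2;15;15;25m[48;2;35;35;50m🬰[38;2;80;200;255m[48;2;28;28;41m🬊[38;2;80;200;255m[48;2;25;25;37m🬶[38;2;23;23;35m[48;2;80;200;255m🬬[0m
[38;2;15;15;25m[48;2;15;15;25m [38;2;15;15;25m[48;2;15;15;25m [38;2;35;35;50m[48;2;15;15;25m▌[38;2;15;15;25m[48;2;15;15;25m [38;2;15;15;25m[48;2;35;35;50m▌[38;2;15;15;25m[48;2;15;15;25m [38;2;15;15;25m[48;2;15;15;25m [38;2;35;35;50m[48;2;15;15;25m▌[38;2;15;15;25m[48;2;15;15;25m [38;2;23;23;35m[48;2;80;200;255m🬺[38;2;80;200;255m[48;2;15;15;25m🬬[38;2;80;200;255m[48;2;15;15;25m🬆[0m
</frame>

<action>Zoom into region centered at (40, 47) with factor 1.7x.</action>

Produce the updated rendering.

<frame>
[38;2;15;15;25m[48;2;15;15;25m [38;2;15;15;25m[48;2;15;15;25m [38;2;35;35;50m[48;2;15;15;25m▌[38;2;15;15;25m[48;2;15;15;25m [38;2;15;15;25m[48;2;35;35;50m▌[38;2;15;15;25m[48;2;15;15;25m [38;2;15;15;25m[48;2;15;15;25m [38;2;35;35;50m[48;2;15;15;25m▌[38;2;15;15;25m[48;2;15;15;25m [38;2;15;15;25m[48;2;35;35;50m▌[38;2;15;15;25m[48;2;15;15;25m [38;2;15;15;25m[48;2;80;200;255m🬬[0m
[38;2;15;15;25m[48;2;35;35;50m🬰[38;2;15;15;25m[48;2;35;35;50m🬰[38;2;35;35;50m[48;2;15;15;25m🬛[38;2;15;15;25m[48;2;35;35;50m🬰[38;2;15;15;25m[48;2;35;35;50m🬐[38;2;15;15;25m[48;2;35;35;50m🬰[38;2;15;15;25m[48;2;35;35;50m🬰[38;2;35;35;50m[48;2;15;15;25m🬛[38;2;15;15;25m[48;2;35;35;50m🬰[38;2;28;28;41m[48;2;80;200;255m🬆[38;2;15;15;25m[48;2;80;200;255m🬀[38;2;80;200;255m[48;2;80;200;255m [0m
[38;2;15;15;25m[48;2;15;15;25m [38;2;15;15;25m[48;2;15;15;25m [38;2;35;35;50m[48;2;15;15;25m▌[38;2;15;15;25m[48;2;15;15;25m [38;2;15;15;25m[48;2;35;35;50m▌[38;2;15;15;25m[48;2;80;200;255m🬝[38;2;15;15;25m[48;2;80;200;255m🬊[38;2;35;35;50m[48;2;15;15;25m▌[38;2;15;15;25m[48;2;80;200;255m🬄[38;2;80;200;255m[48;2;80;200;255m [38;2;80;200;255m[48;2;15;15;25m🬆[38;2;80;200;255m[48;2;15;15;25m🬐[0m
[38;2;35;35;50m[48;2;15;15;25m🬂[38;2;35;35;50m[48;2;15;15;25m🬂[38;2;35;35;50m[48;2;15;15;25m🬕[38;2;35;35;50m[48;2;15;15;25m🬂[38;2;35;35;50m[48;2;15;15;25m🬨[38;2;80;200;255m[48;2;15;15;25m🬊[38;2;80;200;255m[48;2;15;15;25m🬝[38;2;80;200;255m[48;2;28;28;41m🬡[38;2;80;200;255m[48;2;80;200;255m [38;2;80;200;255m[48;2;28;28;41m🬆[38;2;80;200;255m[48;2;25;25;37m🬫[38;2;80;200;255m[48;2;80;200;255m [0m
[38;2;15;15;25m[48;2;35;35;50m🬰[38;2;15;15;25m[48;2;35;35;50m🬰[38;2;35;35;50m[48;2;15;15;25m🬛[38;2;15;15;25m[48;2;35;35;50m🬰[38;2;15;15;25m[48;2;35;35;50m🬐[38;2;15;15;25m[48;2;35;35;50m🬰[38;2;15;15;25m[48;2;35;35;50m🬰[38;2;80;200;255m[48;2;28;28;41m🬊[38;2;80;200;255m[48;2;15;15;25m🬝[38;2;80;200;255m[48;2;31;31;45m🬀[38;2;15;15;25m[48;2;35;35;50m🬰[38;2;80;200;255m[48;2;23;23;35m🬀[0m
[38;2;15;15;25m[48;2;15;15;25m [38;2;15;15;25m[48;2;15;15;25m [38;2;35;35;50m[48;2;15;15;25m▌[38;2;15;15;25m[48;2;15;15;25m [38;2;15;15;25m[48;2;35;35;50m▌[38;2;15;15;25m[48;2;15;15;25m [38;2;15;15;25m[48;2;15;15;25m [38;2;35;35;50m[48;2;15;15;25m▌[38;2;15;15;25m[48;2;15;15;25m [38;2;15;15;25m[48;2;35;35;50m▌[38;2;15;15;25m[48;2;15;15;25m [38;2;15;15;25m[48;2;15;15;25m [0m
</frame>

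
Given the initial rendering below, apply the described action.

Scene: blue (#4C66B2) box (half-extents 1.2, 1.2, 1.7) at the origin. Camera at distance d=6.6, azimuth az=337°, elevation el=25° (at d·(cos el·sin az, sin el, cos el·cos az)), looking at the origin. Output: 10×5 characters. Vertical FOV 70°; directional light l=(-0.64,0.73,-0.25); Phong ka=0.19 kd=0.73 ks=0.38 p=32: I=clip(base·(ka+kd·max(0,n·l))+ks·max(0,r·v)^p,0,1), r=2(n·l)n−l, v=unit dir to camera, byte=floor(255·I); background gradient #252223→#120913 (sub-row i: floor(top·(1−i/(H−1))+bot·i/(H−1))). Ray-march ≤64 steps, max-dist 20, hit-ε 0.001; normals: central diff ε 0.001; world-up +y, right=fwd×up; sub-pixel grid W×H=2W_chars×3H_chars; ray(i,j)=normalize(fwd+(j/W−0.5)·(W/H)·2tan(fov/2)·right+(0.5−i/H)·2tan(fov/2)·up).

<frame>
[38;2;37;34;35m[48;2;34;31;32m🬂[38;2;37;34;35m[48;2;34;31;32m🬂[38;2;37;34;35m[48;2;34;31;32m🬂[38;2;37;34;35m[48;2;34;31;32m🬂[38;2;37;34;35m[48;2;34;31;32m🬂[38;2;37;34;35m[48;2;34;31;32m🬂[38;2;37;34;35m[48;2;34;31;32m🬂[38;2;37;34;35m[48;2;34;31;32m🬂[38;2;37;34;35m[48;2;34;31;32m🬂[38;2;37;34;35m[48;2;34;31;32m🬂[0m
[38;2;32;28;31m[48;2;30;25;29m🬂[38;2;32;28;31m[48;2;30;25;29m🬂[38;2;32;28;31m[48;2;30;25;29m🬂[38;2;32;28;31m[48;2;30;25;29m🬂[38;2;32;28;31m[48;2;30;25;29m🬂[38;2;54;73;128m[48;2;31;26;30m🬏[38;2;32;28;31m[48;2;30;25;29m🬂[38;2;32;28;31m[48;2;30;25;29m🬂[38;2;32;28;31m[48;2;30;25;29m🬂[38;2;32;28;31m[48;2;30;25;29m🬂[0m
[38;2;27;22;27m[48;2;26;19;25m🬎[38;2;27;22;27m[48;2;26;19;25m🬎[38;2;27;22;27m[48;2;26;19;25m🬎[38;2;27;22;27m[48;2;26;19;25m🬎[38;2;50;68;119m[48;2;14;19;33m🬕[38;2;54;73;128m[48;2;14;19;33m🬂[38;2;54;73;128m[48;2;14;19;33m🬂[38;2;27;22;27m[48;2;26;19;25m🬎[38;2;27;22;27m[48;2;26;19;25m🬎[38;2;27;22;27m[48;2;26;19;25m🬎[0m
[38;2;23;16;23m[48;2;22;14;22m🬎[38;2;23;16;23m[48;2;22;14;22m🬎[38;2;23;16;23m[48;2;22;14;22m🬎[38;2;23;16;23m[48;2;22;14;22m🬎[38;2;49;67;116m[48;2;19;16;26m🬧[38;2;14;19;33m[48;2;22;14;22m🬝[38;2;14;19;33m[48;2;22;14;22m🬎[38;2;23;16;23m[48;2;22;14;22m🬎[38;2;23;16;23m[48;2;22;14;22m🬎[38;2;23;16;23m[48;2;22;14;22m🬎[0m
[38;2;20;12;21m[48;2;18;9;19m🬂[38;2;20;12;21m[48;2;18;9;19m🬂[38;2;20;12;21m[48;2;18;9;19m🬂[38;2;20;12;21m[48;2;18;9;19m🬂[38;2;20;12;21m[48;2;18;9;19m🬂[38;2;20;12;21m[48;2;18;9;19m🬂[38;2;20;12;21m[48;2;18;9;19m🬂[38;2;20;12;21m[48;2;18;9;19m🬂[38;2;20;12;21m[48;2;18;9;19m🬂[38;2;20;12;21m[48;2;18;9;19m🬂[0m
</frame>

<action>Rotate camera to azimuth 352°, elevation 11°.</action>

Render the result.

<frame>
[38;2;37;34;35m[48;2;34;31;32m🬂[38;2;37;34;35m[48;2;34;31;32m🬂[38;2;37;34;35m[48;2;34;31;32m🬂[38;2;37;34;35m[48;2;34;31;32m🬂[38;2;37;34;35m[48;2;34;31;32m🬂[38;2;37;34;35m[48;2;34;31;32m🬂[38;2;37;34;35m[48;2;34;31;32m🬂[38;2;37;34;35m[48;2;34;31;32m🬂[38;2;37;34;35m[48;2;34;31;32m🬂[38;2;37;34;35m[48;2;34;31;32m🬂[0m
[38;2;32;28;31m[48;2;30;25;29m🬂[38;2;32;28;31m[48;2;30;25;29m🬂[38;2;32;28;31m[48;2;30;25;29m🬂[38;2;32;28;31m[48;2;30;25;29m🬂[38;2;32;28;31m[48;2;30;25;29m🬂[38;2;32;28;31m[48;2;30;25;29m🬂[38;2;32;28;31m[48;2;30;25;29m🬂[38;2;32;28;31m[48;2;30;25;29m🬂[38;2;32;28;31m[48;2;30;25;29m🬂[38;2;32;28;31m[48;2;30;25;29m🬂[0m
[38;2;27;22;27m[48;2;26;19;25m🬎[38;2;27;22;27m[48;2;26;19;25m🬎[38;2;27;22;27m[48;2;26;19;25m🬎[38;2;27;22;27m[48;2;26;19;25m🬎[38;2;14;19;33m[48;2;14;19;33m [38;2;14;19;33m[48;2;14;19;33m [38;2;14;19;33m[48;2;26;19;25m🬝[38;2;27;22;27m[48;2;26;19;25m🬎[38;2;27;22;27m[48;2;26;19;25m🬎[38;2;27;22;27m[48;2;26;19;25m🬎[0m
[38;2;23;16;23m[48;2;22;14;22m🬎[38;2;23;16;23m[48;2;22;14;22m🬎[38;2;23;16;23m[48;2;22;14;22m🬎[38;2;23;16;23m[48;2;22;14;22m🬎[38;2;14;19;33m[48;2;22;14;22m🬎[38;2;14;19;33m[48;2;22;14;22m🬎[38;2;14;19;33m[48;2;22;15;22m🬄[38;2;23;16;23m[48;2;22;14;22m🬎[38;2;23;16;23m[48;2;22;14;22m🬎[38;2;23;16;23m[48;2;22;14;22m🬎[0m
[38;2;20;12;21m[48;2;18;9;19m🬂[38;2;20;12;21m[48;2;18;9;19m🬂[38;2;20;12;21m[48;2;18;9;19m🬂[38;2;20;12;21m[48;2;18;9;19m🬂[38;2;20;12;21m[48;2;18;9;19m🬂[38;2;20;12;21m[48;2;18;9;19m🬂[38;2;20;12;21m[48;2;18;9;19m🬂[38;2;20;12;21m[48;2;18;9;19m🬂[38;2;20;12;21m[48;2;18;9;19m🬂[38;2;20;12;21m[48;2;18;9;19m🬂[0m
</frame>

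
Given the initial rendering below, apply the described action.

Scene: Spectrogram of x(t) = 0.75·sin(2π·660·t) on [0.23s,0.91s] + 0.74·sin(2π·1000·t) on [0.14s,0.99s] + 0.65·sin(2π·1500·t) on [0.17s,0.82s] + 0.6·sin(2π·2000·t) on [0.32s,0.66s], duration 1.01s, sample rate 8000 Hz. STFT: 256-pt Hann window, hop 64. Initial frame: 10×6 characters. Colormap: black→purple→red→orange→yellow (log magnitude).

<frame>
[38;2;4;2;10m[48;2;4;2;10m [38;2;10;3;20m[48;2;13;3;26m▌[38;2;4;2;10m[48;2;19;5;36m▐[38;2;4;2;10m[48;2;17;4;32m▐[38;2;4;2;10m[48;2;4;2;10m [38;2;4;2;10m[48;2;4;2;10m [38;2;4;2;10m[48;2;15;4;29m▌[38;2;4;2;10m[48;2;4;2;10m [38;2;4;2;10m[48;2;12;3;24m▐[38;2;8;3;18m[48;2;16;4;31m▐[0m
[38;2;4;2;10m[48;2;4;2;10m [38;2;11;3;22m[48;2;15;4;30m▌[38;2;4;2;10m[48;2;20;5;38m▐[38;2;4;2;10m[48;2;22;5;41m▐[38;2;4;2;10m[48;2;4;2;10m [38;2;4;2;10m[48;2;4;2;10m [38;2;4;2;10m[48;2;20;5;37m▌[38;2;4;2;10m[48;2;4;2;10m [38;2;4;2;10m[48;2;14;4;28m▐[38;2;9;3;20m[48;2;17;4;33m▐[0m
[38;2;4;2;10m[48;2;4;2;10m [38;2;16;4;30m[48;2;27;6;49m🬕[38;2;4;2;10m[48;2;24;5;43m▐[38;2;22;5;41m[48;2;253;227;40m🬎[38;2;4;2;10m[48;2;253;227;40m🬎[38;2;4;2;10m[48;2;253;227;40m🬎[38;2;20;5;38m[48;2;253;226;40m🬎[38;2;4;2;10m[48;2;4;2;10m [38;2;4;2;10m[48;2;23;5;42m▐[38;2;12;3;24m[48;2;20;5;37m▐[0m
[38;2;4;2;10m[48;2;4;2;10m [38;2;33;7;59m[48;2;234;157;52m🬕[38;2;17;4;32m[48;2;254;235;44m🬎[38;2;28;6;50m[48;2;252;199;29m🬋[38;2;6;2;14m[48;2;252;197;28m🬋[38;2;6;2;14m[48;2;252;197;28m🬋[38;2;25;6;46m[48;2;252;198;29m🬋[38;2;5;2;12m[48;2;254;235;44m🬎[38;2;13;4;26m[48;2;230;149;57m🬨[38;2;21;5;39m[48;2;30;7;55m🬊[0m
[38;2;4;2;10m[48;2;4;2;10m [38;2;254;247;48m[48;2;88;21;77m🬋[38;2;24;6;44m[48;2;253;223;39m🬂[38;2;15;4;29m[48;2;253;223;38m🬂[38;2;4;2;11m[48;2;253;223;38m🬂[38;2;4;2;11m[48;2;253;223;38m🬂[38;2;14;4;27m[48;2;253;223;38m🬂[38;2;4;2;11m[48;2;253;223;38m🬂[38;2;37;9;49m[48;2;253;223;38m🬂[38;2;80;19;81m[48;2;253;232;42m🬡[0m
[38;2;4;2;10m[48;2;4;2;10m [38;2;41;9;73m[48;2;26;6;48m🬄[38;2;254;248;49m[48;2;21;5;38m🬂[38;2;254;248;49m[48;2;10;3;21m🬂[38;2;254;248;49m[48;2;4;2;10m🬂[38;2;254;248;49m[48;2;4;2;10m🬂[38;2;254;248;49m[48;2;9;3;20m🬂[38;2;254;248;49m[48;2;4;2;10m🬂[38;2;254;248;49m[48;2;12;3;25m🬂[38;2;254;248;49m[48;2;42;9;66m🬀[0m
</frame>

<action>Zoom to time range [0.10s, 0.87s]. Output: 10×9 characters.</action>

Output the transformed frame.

<frame>
[38;2;11;3;21m[48;2;13;3;25m▌[38;2;4;2;10m[48;2;19;5;36m▌[38;2;4;2;10m[48;2;15;4;28m▌[38;2;6;2;13m[48;2;4;2;10m▌[38;2;4;2;10m[48;2;4;2;10m [38;2;4;2;10m[48;2;4;2;10m [38;2;4;2;10m[48;2;4;2;10m [38;2;10;3;21m[48;2;17;4;31m▐[38;2;4;2;10m[48;2;4;2;10m [38;2;4;2;10m[48;2;13;4;26m▌[0m
[38;2;11;3;22m[48;2;14;4;27m▌[38;2;4;2;10m[48;2;20;5;36m▌[38;2;4;2;10m[48;2;17;4;31m▌[38;2;4;2;10m[48;2;6;2;13m▐[38;2;4;2;10m[48;2;4;2;10m [38;2;4;2;10m[48;2;4;2;10m [38;2;4;2;10m[48;2;4;2;10m [38;2;11;3;23m[48;2;19;4;35m▐[38;2;4;2;10m[48;2;4;2;10m [38;2;4;2;10m[48;2;14;4;28m▌[0m
[38;2;12;3;24m[48;2;16;4;30m▌[38;2;4;2;10m[48;2;21;5;38m▌[38;2;4;2;10m[48;2;21;5;39m▌[38;2;4;2;10m[48;2;7;2;15m▐[38;2;4;2;10m[48;2;4;2;10m [38;2;4;2;10m[48;2;4;2;10m [38;2;4;2;10m[48;2;4;2;10m [38;2;14;4;28m[48;2;23;5;42m▐[38;2;4;2;10m[48;2;4;2;10m [38;2;4;2;10m[48;2;17;4;31m▌[0m
[38;2;16;4;30m[48;2;22;5;41m🬕[38;2;4;2;10m[48;2;23;5;42m▌[38;2;4;2;10m[48;2;36;8;64m▌[38;2;5;2;12m[48;2;12;3;24m🬨[38;2;4;2;10m[48;2;4;2;10m [38;2;4;2;10m[48;2;4;2;10m [38;2;4;2;10m[48;2;4;2;10m [38;2;26;6;48m[48;2;44;10;77m🬨[38;2;4;2;10m[48;2;4;2;10m [38;2;4;2;10m[48;2;21;5;40m▌[0m
[38;2;22;5;40m[48;2;40;9;71m🬕[38;2;4;2;10m[48;2;26;6;47m▌[38;2;60;16;39m[48;2;252;198;28m🬴[38;2;12;3;25m[48;2;253;228;41m🬰[38;2;4;2;11m[48;2;253;228;41m🬰[38;2;4;2;11m[48;2;253;228;41m🬰[38;2;4;2;11m[48;2;253;228;41m🬰[38;2;121;30;84m[48;2;253;228;41m🬸[38;2;4;2;10m[48;2;4;2;10m [38;2;4;2;10m[48;2;36;8;65m▌[0m
[38;2;50;12;66m[48;2;252;203;30m🬕[38;2;17;4;31m[48;2;252;202;30m🬂[38;2;25;6;45m[48;2;252;203;30m🬂[38;2;9;3;18m[48;2;252;202;30m🬂[38;2;4;2;10m[48;2;252;202;30m🬂[38;2;4;2;10m[48;2;252;202;30m🬂[38;2;4;2;10m[48;2;252;202;30m🬂[38;2;41;9;72m[48;2;252;202;30m🬂[38;2;4;2;10m[48;2;252;202;30m🬂[38;2;51;13;48m[48;2;252;202;30m🬂[0m
[38;2;102;25;86m[48;2;242;175;39m🬊[38;2;24;5;44m[48;2;254;248;49m🬎[38;2;14;3;27m[48;2;254;249;49m🬎[38;2;7;2;15m[48;2;254;249;49m🬎[38;2;5;2;12m[48;2;254;248;49m🬎[38;2;5;2;12m[48;2;254;249;49m🬎[38;2;5;2;12m[48;2;254;248;49m🬎[38;2;20;5;37m[48;2;254;249;49m🬎[38;2;5;2;12m[48;2;254;249;49m🬎[38;2;35;8;47m[48;2;254;249;49m🬎[0m
[38;2;155;40;82m[48;2;51;11;74m🬀[38;2;73;19;38m[48;2;254;249;49m🬴[38;2;254;249;49m[48;2;18;4;34m🬋[38;2;254;249;49m[48;2;14;3;28m🬋[38;2;254;249;49m[48;2;14;3;27m🬋[38;2;254;249;49m[48;2;14;3;27m🬋[38;2;254;249;49m[48;2;14;3;27m🬋[38;2;254;249;49m[48;2;18;4;34m🬋[38;2;254;249;49m[48;2;14;3;27m🬋[38;2;254;249;49m[48;2;23;5;42m🬋[0m
[38;2;37;8;66m[48;2;23;5;43m▌[38;2;7;2;15m[48;2;41;9;71m🬲[38;2;15;4;29m[48;2;4;2;10m▐[38;2;6;2;13m[48;2;4;2;10m▌[38;2;4;2;11m[48;2;4;2;10m🬂[38;2;4;2;11m[48;2;4;2;10m🬂[38;2;4;2;11m[48;2;4;2;10m🬂[38;2;17;4;32m[48;2;11;3;21m▌[38;2;4;2;11m[48;2;4;2;10m🬂[38;2;24;6;43m[48;2;4;2;10m▐[0m
</frame>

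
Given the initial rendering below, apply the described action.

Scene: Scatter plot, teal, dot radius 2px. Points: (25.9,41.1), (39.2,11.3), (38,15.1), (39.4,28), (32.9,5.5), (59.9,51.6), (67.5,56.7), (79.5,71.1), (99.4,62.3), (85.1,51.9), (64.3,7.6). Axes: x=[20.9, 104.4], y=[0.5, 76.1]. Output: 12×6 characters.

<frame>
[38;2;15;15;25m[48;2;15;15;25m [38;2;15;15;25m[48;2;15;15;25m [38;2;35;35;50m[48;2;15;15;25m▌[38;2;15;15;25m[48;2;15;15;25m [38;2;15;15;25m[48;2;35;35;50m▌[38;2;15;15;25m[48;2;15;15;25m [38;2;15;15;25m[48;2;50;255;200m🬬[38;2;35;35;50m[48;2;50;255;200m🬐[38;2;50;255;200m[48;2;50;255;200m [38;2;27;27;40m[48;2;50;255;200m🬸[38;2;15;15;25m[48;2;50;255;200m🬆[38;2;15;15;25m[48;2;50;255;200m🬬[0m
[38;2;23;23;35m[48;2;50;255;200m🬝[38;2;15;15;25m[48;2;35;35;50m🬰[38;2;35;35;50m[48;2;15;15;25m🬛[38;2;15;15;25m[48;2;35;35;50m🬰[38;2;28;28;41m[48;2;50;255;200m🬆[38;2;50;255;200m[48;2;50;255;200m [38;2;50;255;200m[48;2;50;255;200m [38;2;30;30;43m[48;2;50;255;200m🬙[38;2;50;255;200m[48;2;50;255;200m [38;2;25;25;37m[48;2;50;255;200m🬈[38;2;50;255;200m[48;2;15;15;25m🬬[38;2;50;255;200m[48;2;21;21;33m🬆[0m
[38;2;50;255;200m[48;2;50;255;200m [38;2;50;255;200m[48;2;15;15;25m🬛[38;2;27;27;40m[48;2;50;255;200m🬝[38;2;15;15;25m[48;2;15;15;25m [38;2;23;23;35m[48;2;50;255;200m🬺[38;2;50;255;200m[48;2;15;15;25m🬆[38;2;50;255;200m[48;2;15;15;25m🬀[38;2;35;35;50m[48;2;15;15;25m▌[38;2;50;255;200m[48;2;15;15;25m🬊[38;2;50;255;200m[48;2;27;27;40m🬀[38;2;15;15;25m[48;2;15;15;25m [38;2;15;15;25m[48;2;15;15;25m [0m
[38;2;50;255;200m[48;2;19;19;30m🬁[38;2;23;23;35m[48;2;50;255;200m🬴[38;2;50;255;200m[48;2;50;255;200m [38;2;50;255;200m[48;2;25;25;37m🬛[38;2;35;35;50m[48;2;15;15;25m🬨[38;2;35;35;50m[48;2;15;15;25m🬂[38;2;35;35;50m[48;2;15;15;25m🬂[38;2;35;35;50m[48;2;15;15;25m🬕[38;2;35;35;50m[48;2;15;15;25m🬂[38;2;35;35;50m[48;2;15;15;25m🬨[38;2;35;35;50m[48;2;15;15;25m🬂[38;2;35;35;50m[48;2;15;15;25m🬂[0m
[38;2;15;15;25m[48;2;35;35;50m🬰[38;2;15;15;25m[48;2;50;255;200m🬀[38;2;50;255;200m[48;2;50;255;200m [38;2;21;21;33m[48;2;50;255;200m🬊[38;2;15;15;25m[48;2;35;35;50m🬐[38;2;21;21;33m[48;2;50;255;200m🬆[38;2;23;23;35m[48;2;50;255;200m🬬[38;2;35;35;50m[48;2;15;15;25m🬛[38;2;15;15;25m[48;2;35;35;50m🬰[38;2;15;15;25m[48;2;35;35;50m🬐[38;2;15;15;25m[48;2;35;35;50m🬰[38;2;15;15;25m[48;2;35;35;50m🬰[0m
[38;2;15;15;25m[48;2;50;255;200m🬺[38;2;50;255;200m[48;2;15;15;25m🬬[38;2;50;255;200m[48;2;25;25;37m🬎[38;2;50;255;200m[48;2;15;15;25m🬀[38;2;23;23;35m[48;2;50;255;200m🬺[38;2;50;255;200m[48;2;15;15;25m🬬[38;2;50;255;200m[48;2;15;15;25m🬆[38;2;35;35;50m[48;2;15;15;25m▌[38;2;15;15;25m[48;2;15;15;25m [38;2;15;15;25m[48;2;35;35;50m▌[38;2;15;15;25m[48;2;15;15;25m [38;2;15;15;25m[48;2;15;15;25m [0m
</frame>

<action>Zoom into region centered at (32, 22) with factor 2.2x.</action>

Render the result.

<frame>
[38;2;15;15;25m[48;2;15;15;25m [38;2;15;15;25m[48;2;15;15;25m [38;2;50;255;200m[48;2;27;27;40m🬁[38;2;50;255;200m[48;2;15;15;25m🬬[38;2;50;255;200m[48;2;28;28;41m🬆[38;2;15;15;25m[48;2;15;15;25m [38;2;15;15;25m[48;2;15;15;25m [38;2;35;35;50m[48;2;15;15;25m▌[38;2;15;15;25m[48;2;15;15;25m [38;2;15;15;25m[48;2;35;35;50m▌[38;2;15;15;25m[48;2;15;15;25m [38;2;15;15;25m[48;2;15;15;25m [0m
[38;2;15;15;25m[48;2;35;35;50m🬰[38;2;15;15;25m[48;2;35;35;50m🬰[38;2;35;35;50m[48;2;15;15;25m🬛[38;2;15;15;25m[48;2;35;35;50m🬰[38;2;15;15;25m[48;2;35;35;50m🬐[38;2;15;15;25m[48;2;35;35;50m🬰[38;2;23;23;35m[48;2;50;255;200m🬝[38;2;35;35;50m[48;2;50;255;200m🬀[38;2;21;21;33m[48;2;50;255;200m🬊[38;2;15;15;25m[48;2;35;35;50m🬐[38;2;15;15;25m[48;2;35;35;50m🬰[38;2;15;15;25m[48;2;35;35;50m🬰[0m
[38;2;15;15;25m[48;2;15;15;25m [38;2;15;15;25m[48;2;15;15;25m [38;2;35;35;50m[48;2;15;15;25m▌[38;2;15;15;25m[48;2;15;15;25m [38;2;15;15;25m[48;2;35;35;50m▌[38;2;15;15;25m[48;2;15;15;25m [38;2;15;15;25m[48;2;15;15;25m [38;2;50;255;200m[48;2;28;28;41m🬊[38;2;50;255;200m[48;2;15;15;25m🬀[38;2;15;15;25m[48;2;35;35;50m▌[38;2;15;15;25m[48;2;15;15;25m [38;2;15;15;25m[48;2;15;15;25m [0m
[38;2;35;35;50m[48;2;15;15;25m🬂[38;2;35;35;50m[48;2;15;15;25m🬂[38;2;35;35;50m[48;2;15;15;25m🬕[38;2;35;35;50m[48;2;15;15;25m🬂[38;2;35;35;50m[48;2;15;15;25m🬨[38;2;35;35;50m[48;2;15;15;25m🬂[38;2;23;23;35m[48;2;50;255;200m🬝[38;2;35;35;50m[48;2;50;255;200m🬀[38;2;50;255;200m[48;2;28;28;41m🬱[38;2;35;35;50m[48;2;15;15;25m🬨[38;2;35;35;50m[48;2;15;15;25m🬂[38;2;35;35;50m[48;2;15;15;25m🬂[0m
[38;2;15;15;25m[48;2;35;35;50m🬰[38;2;15;15;25m[48;2;35;35;50m🬰[38;2;35;35;50m[48;2;15;15;25m🬛[38;2;15;15;25m[48;2;35;35;50m🬰[38;2;15;15;25m[48;2;35;35;50m🬐[38;2;15;15;25m[48;2;35;35;50m🬰[38;2;20;20;31m[48;2;50;255;200m🬥[38;2;50;255;200m[48;2;50;255;200m [38;2;50;255;200m[48;2;15;15;25m🬛[38;2;15;15;25m[48;2;35;35;50m🬐[38;2;15;15;25m[48;2;35;35;50m🬰[38;2;15;15;25m[48;2;35;35;50m🬰[0m
[38;2;15;15;25m[48;2;15;15;25m [38;2;15;15;25m[48;2;15;15;25m [38;2;35;35;50m[48;2;15;15;25m▌[38;2;15;15;25m[48;2;15;15;25m [38;2;15;15;25m[48;2;35;35;50m▌[38;2;15;15;25m[48;2;50;255;200m🬐[38;2;50;255;200m[48;2;50;255;200m [38;2;50;255;200m[48;2;25;25;37m🬅[38;2;15;15;25m[48;2;15;15;25m [38;2;15;15;25m[48;2;35;35;50m▌[38;2;15;15;25m[48;2;15;15;25m [38;2;15;15;25m[48;2;15;15;25m [0m
</frame>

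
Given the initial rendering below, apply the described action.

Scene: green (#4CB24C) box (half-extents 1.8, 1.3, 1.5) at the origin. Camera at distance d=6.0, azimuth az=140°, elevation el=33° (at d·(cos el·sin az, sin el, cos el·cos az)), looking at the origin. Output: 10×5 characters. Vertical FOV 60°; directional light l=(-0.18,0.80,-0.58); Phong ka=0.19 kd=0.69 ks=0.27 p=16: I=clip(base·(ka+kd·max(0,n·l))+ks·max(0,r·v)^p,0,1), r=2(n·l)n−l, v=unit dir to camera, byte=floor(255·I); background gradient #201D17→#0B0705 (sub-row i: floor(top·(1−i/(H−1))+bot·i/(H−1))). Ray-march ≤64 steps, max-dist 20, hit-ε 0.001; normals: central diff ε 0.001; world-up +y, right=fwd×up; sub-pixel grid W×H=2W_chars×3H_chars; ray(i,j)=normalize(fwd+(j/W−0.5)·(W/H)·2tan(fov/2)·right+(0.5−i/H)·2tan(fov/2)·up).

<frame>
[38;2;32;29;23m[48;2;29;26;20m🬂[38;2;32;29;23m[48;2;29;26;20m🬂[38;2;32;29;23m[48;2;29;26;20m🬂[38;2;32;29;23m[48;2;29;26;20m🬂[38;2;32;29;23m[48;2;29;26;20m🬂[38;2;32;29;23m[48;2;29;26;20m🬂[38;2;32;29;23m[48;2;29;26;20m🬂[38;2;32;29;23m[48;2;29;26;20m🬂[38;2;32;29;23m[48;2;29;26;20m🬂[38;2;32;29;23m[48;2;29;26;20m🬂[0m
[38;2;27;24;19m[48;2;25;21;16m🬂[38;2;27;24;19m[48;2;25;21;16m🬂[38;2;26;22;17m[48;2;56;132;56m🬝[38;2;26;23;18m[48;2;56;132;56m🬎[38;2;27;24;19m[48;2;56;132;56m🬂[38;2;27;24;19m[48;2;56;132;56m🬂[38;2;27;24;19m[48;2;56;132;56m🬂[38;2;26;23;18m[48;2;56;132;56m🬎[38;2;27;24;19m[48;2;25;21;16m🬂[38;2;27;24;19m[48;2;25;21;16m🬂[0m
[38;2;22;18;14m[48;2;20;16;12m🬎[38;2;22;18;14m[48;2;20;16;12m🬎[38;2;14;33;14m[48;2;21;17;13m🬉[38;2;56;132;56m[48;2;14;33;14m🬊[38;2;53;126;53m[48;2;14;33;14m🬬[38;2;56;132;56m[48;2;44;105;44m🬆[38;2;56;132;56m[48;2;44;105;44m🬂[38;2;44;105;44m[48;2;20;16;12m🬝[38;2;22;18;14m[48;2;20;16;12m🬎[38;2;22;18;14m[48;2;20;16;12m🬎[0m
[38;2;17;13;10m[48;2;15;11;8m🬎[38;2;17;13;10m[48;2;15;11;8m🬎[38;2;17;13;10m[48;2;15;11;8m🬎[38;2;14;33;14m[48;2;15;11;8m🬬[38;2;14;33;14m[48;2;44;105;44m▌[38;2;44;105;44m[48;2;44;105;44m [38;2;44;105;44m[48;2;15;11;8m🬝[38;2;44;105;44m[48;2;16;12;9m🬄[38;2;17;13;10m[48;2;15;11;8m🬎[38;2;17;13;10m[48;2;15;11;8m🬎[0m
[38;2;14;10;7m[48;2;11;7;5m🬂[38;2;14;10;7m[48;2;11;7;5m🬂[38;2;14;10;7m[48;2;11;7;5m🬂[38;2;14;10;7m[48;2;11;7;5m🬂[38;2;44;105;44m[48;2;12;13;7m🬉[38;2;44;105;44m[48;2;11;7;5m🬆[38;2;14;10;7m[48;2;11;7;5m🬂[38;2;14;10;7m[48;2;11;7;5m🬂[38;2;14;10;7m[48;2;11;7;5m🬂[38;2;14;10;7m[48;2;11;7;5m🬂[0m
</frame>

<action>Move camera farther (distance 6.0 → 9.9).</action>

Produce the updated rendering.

<frame>
[38;2;32;29;23m[48;2;29;26;20m🬂[38;2;32;29;23m[48;2;29;26;20m🬂[38;2;32;29;23m[48;2;29;26;20m🬂[38;2;32;29;23m[48;2;29;26;20m🬂[38;2;32;29;23m[48;2;29;26;20m🬂[38;2;32;29;23m[48;2;29;26;20m🬂[38;2;32;29;23m[48;2;29;26;20m🬂[38;2;32;29;23m[48;2;29;26;20m🬂[38;2;32;29;23m[48;2;29;26;20m🬂[38;2;32;29;23m[48;2;29;26;20m🬂[0m
[38;2;27;24;19m[48;2;25;21;16m🬂[38;2;27;24;19m[48;2;25;21;16m🬂[38;2;27;24;19m[48;2;25;21;16m🬂[38;2;27;24;19m[48;2;25;21;16m🬂[38;2;27;24;19m[48;2;25;21;16m🬂[38;2;26;23;18m[48;2;56;132;56m🬎[38;2;27;24;19m[48;2;25;21;16m🬂[38;2;27;24;19m[48;2;25;21;16m🬂[38;2;27;24;19m[48;2;25;21;16m🬂[38;2;27;24;19m[48;2;25;21;16m🬂[0m
[38;2;22;18;14m[48;2;20;16;12m🬎[38;2;22;18;14m[48;2;20;16;12m🬎[38;2;22;18;14m[48;2;20;16;12m🬎[38;2;56;132;56m[48;2;18;23;13m🬁[38;2;56;132;56m[48;2;14;33;14m🬊[38;2;56;132;56m[48;2;44;105;44m🬎[38;2;48;115;48m[48;2;20;16;12m🬝[38;2;22;18;14m[48;2;20;16;12m🬎[38;2;22;18;14m[48;2;20;16;12m🬎[38;2;22;18;14m[48;2;20;16;12m🬎[0m
[38;2;17;13;10m[48;2;15;11;8m🬎[38;2;17;13;10m[48;2;15;11;8m🬎[38;2;17;13;10m[48;2;15;11;8m🬎[38;2;17;13;10m[48;2;15;11;8m🬎[38;2;14;33;14m[48;2;15;11;8m🬊[38;2;44;105;44m[48;2;14;18;10m🬆[38;2;44;105;44m[48;2;16;12;9m🬀[38;2;17;13;10m[48;2;15;11;8m🬎[38;2;17;13;10m[48;2;15;11;8m🬎[38;2;17;13;10m[48;2;15;11;8m🬎[0m
[38;2;14;10;7m[48;2;11;7;5m🬂[38;2;14;10;7m[48;2;11;7;5m🬂[38;2;14;10;7m[48;2;11;7;5m🬂[38;2;14;10;7m[48;2;11;7;5m🬂[38;2;14;10;7m[48;2;11;7;5m🬂[38;2;14;10;7m[48;2;11;7;5m🬂[38;2;14;10;7m[48;2;11;7;5m🬂[38;2;14;10;7m[48;2;11;7;5m🬂[38;2;14;10;7m[48;2;11;7;5m🬂[38;2;14;10;7m[48;2;11;7;5m🬂[0m
</frame>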